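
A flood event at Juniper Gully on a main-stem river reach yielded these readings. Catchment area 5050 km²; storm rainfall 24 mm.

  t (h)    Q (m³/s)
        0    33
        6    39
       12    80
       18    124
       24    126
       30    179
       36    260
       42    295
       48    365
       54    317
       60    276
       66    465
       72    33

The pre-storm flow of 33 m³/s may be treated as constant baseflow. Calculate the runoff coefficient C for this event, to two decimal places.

ΣQ_DR = 2163 m³/s; V = ΣQ_DR·Δt = 4.672 × 10^7 m³.
Runoff depth d = V / A = 9.252 mm.
C = d / P = 9.252 / 24 = 0.39.

C ≈ 0.39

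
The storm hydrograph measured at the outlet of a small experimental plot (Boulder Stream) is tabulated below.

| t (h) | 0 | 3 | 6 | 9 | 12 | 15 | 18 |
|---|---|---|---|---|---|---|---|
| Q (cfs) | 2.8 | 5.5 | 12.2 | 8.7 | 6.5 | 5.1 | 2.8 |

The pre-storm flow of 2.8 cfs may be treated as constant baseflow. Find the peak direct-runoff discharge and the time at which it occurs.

Q_p = 9.4 cfs at t = 6 h

Subtracting baseflow gives direct-runoff ordinates: 0.0, 2.7, 9.4, 5.9, 3.7, 2.3, 0.0 cfs.
The maximum is 9.4 cfs, occurring at the reading for t = 6 h.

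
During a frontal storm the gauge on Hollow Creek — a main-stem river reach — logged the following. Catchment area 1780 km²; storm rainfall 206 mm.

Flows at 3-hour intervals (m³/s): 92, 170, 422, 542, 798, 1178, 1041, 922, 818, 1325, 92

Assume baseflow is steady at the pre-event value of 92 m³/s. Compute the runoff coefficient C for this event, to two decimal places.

C ≈ 0.19

ΣQ_DR = 6388 m³/s; V = ΣQ_DR·Δt = 6.899 × 10^7 m³.
Runoff depth d = V / A = 38.76 mm.
C = d / P = 38.76 / 206 = 0.19.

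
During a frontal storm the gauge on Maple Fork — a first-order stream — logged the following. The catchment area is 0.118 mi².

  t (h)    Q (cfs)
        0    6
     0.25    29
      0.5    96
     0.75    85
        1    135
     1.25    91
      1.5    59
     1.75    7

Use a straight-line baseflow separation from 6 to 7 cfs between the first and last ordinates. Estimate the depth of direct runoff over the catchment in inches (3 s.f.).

d ≈ 1.50 in

Direct runoff: 0.00, 22.86, 89.71, 78.57, 128.43, 84.29, 52.14, 0.00 cfs; ΣQ_DR = 456.0 cfs.
V = ΣQ_DR · Δt = 456.0 × 900 s = 4.104 × 10^5 ft³.
Over A = 0.118 mi², depth = V / A = 1.50 in.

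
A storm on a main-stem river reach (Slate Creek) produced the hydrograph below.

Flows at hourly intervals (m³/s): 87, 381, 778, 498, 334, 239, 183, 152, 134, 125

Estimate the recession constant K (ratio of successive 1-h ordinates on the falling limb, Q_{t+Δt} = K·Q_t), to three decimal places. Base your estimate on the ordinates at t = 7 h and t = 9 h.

K ≈ 0.907

Using the recession-limb readings at t = 7 h and t = 9 h: Q falls from 152 to 125 m³/s over 2 intervals.
K = (Q₂/Q₁)^(1/2) = (125/152)^(1/2) = 0.907.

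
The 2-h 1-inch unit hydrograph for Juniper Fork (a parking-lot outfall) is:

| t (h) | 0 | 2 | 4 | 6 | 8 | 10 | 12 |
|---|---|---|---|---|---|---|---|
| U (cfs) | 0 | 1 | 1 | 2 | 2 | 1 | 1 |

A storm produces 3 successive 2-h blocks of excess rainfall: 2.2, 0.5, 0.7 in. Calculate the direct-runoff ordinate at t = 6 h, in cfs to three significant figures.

By discrete convolution, Q_j = Σ (P_i / 1 in) · U_{j−i}.
At t = 6 h (j=3): Q = (2.2/1)·2 + (0.5/1)·1 + (0.7/1)·1 = 5.60 cfs.

Q ≈ 5.60 cfs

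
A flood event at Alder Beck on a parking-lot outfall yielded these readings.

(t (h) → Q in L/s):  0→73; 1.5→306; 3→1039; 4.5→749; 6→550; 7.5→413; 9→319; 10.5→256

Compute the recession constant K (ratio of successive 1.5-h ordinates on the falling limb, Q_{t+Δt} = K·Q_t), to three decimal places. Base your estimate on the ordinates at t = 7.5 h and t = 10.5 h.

Using the recession-limb readings at t = 7.5 h and t = 10.5 h: Q falls from 413 to 256 L/s over 2 intervals.
K = (Q₂/Q₁)^(1/2) = (256/413)^(1/2) = 0.787.

K ≈ 0.787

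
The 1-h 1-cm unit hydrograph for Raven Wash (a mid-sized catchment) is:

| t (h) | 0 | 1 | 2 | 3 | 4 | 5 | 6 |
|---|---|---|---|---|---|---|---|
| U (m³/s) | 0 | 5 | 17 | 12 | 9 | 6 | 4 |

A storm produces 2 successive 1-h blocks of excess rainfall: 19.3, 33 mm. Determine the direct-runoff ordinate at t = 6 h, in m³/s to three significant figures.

By discrete convolution, Q_j = Σ (P_i / 10 mm) · U_{j−i}.
At t = 6 h (j=6): Q = (19.3/10)·4 + (33/10)·6 = 27.5 m³/s.

Q ≈ 27.5 m³/s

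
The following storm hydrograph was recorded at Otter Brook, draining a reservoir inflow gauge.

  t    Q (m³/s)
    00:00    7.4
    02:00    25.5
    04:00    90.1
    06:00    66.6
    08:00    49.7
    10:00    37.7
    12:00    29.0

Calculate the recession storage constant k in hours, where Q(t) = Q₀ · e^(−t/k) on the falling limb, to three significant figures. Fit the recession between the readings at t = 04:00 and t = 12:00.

On the falling limb, Q drops from 90.1 to 29.0 m³/s between t = 04:00 and t = 12:00 (Δt = 8 h).
k = −Δt / ln(Q₂/Q₁) = −8 / ln(29.0/90.1) = 7.06 h.

k ≈ 7.06 h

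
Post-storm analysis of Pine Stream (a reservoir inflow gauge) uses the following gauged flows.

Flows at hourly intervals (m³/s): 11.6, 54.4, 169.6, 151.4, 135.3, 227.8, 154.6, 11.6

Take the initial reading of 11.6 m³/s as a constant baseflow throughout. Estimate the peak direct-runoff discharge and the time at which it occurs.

Subtracting baseflow gives direct-runoff ordinates: 0.0, 42.8, 158.0, 139.8, 123.7, 216.2, 143.0, 0.0 m³/s.
The maximum is 216.2 m³/s, occurring at the reading for t = 5 h.

Q_p = 216.2 m³/s at t = 5 h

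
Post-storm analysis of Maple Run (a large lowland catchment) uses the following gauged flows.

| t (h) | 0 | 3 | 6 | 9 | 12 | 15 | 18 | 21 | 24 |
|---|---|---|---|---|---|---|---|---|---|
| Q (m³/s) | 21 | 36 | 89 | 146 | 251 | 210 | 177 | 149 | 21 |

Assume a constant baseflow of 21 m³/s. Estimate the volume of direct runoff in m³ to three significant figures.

Direct-runoff ordinates (Q − Q_b): 0.0, 15.0, 68.0, 125.0, 230.0, 189.0, 156.0, 128.0, 0.0 m³/s.
ΣQ_DR = 911.0 m³/s.
With Δt = 3 h = 10800 s, V = ΣQ_DR · Δt = 911.0 × 10800 = 9.84 × 10^6 m³.

V ≈ 9.84 × 10^6 m³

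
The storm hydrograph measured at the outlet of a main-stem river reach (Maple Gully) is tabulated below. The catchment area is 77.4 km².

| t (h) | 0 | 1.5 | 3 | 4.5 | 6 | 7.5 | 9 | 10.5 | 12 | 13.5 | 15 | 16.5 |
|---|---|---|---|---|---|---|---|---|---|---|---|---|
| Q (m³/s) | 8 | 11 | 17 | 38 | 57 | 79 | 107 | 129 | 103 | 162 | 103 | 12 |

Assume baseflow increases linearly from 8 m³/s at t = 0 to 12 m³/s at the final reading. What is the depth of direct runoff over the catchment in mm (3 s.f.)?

Direct runoff: 0.00, 2.64, 8.27, 28.91, 47.55, 69.18, 96.82, 118.45, 92.09, 150.73, 91.36, 0.00 m³/s; ΣQ_DR = 706.0 m³/s.
V = ΣQ_DR · Δt = 706.0 × 5400 s = 3.812 × 10^6 m³.
Over A = 77.4 km², depth = V / A = 49.3 mm.

d ≈ 49.3 mm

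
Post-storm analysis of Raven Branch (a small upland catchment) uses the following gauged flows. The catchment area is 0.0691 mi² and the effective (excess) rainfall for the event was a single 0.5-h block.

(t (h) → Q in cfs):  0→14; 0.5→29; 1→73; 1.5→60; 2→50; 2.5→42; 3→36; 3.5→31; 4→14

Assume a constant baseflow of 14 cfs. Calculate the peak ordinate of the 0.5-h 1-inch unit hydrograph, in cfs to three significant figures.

U_p ≈ 23.6 cfs

Direct runoff: 0.0, 15.0, 59.0, 46.0, 36.0, 28.0, 22.0, 17.0, 0.0 cfs; ΣQ_DR = 223.0 cfs, peak = 59.0 cfs.
Runoff depth d = ΣQ_DR·Δt / A = 223.0 × 1800 / (0.0691 mi²) = 2.500 in.
The 1-inch UH is the DRH scaled by (1 in)/d, so U_p = 59.0 × 1/2.500 = 23.6 cfs.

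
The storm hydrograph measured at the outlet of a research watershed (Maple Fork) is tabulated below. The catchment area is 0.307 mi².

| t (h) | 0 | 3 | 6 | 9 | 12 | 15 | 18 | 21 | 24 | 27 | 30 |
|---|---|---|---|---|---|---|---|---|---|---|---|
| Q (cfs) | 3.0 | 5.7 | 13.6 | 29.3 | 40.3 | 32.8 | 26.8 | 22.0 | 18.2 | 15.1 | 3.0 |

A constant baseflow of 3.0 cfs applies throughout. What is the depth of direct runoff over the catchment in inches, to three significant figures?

Direct runoff: 0.0, 2.7, 10.6, 26.3, 37.3, 29.8, 23.8, 19.0, 15.2, 12.1, 0.0 cfs; ΣQ_DR = 176.8 cfs.
V = ΣQ_DR · Δt = 176.8 × 10800 s = 1.909 × 10^6 ft³.
Over A = 0.307 mi², depth = V / A = 2.68 in.

d ≈ 2.68 in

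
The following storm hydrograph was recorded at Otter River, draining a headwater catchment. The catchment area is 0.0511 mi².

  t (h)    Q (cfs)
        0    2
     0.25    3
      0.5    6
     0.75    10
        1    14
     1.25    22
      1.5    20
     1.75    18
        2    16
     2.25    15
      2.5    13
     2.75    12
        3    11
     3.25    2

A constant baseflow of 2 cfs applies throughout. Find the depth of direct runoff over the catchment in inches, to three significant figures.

d ≈ 1.03 in

Direct runoff: 0.0, 1.0, 4.0, 8.0, 12.0, 20.0, 18.0, 16.0, 14.0, 13.0, 11.0, 10.0, 9.0, 0.0 cfs; ΣQ_DR = 136.0 cfs.
V = ΣQ_DR · Δt = 136.0 × 900 s = 1.224 × 10^5 ft³.
Over A = 0.0511 mi², depth = V / A = 1.03 in.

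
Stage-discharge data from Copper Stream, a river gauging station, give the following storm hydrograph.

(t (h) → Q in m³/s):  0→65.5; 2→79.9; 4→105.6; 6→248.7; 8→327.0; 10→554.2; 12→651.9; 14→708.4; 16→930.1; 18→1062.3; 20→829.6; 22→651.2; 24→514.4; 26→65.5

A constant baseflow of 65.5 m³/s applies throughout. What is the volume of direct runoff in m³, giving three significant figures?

V ≈ 4.23 × 10^7 m³

Direct-runoff ordinates (Q − Q_b): 0.0, 14.4, 40.1, 183.2, 261.5, 488.7, 586.4, 642.9, 864.6, 996.8, 764.1, 585.7, 448.9, 0.0 m³/s.
ΣQ_DR = 5877 m³/s.
With Δt = 2 h = 7200 s, V = ΣQ_DR · Δt = 5877 × 7200 = 4.23 × 10^7 m³.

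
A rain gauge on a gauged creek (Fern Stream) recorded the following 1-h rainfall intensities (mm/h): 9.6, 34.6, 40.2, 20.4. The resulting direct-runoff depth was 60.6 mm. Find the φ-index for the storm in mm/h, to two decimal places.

φ ≈ 11.53 mm/h

Only the 3 blocks with intensity above φ contribute runoff: 34.6, 40.2, 20.4 mm/h.
Σ(I−φ)·Δt = d  ⇒  (34.6+40.2+20.4 − 3φ)·1 = 60.6
φ = (95.20 − 60.6/1) / 3 = 11.53 mm/h.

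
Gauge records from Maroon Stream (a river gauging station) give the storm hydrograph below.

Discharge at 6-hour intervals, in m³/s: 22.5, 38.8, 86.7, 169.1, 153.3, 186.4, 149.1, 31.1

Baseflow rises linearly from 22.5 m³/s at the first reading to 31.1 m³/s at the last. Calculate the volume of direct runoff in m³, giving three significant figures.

V ≈ 1.34 × 10^7 m³

Direct-runoff ordinates (Q − Q_b): 0.00, 15.07, 61.74, 142.91, 125.89, 157.76, 119.23, 0.00 m³/s.
ΣQ_DR = 622.6 m³/s.
With Δt = 6 h = 21600 s, V = ΣQ_DR · Δt = 622.6 × 21600 = 1.34 × 10^7 m³.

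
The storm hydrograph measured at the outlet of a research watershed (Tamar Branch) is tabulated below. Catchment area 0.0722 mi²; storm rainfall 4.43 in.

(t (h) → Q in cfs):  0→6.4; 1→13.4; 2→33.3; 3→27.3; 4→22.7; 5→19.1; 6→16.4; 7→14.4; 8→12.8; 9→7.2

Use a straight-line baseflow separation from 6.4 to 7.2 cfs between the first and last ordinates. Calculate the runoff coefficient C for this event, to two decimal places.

C ≈ 0.51

ΣQ_DR = 105.0 cfs; V = ΣQ_DR·Δt = 3.780 × 10^5 ft³.
Runoff depth d = V / A = 2.254 in.
C = d / P = 2.254 / 4.43 = 0.51.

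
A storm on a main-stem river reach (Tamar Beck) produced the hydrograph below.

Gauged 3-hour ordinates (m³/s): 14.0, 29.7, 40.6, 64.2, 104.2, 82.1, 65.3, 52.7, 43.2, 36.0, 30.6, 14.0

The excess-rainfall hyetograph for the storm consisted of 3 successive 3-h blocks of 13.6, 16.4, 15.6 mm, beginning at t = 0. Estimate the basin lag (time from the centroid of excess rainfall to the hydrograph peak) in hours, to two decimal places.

t_L ≈ 7.37 h

Centroid of excess rainfall: t_c = Σ P_i·t̄_i / ΣP_i = 4.6316 h (block centres at 1.5, 4.5, 7.5 h).
Hydrograph peak occurs at t = 12 h, so basin lag t_L = 12 − 4.6316 = 7.37 h.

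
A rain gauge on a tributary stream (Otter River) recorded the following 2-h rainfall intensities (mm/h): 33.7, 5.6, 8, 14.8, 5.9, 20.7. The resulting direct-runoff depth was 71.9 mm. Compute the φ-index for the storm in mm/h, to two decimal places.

φ ≈ 11.08 mm/h

Only the 3 blocks with intensity above φ contribute runoff: 33.7, 14.8, 20.7 mm/h.
Σ(I−φ)·Δt = d  ⇒  (33.7+14.8+20.7 − 3φ)·2 = 71.9
φ = (69.20 − 71.9/2) / 3 = 11.08 mm/h.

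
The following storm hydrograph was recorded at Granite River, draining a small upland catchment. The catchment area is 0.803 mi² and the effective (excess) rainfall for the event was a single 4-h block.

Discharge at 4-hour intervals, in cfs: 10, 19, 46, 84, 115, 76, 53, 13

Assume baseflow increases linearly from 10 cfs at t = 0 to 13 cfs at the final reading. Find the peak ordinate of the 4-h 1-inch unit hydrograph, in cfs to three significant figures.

Direct runoff: 0.00, 8.57, 35.14, 72.71, 103.29, 63.86, 40.43, 0.00 cfs; ΣQ_DR = 324.0 cfs, peak = 103.29 cfs.
Runoff depth d = ΣQ_DR·Δt / A = 324.0 × 14400 / (0.803 mi²) = 2.501 in.
The 1-inch UH is the DRH scaled by (1 in)/d, so U_p = 103.29 × 1/2.501 = 41.3 cfs.

U_p ≈ 41.3 cfs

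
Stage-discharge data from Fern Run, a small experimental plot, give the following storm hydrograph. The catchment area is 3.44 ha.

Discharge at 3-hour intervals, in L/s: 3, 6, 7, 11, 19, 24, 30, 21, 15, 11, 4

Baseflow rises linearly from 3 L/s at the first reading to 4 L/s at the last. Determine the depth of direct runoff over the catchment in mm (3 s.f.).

Direct runoff: 0.00, 2.90, 3.80, 7.70, 15.60, 20.50, 26.40, 17.30, 11.20, 7.10, 0.00 L/s; ΣQ_DR = 112.5 L/s.
V = ΣQ_DR · Δt = 112.5 × 10800 s = 1.215 × 10^6 L.
Over A = 3.44 ha, depth = V / A = 35.3 mm.

d ≈ 35.3 mm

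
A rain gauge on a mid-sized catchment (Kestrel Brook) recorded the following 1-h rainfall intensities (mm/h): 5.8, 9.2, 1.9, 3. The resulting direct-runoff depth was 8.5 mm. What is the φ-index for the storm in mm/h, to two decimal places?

Only the 2 blocks with intensity above φ contribute runoff: 5.8, 9.2 mm/h.
Σ(I−φ)·Δt = d  ⇒  (5.8+9.2 − 2φ)·1 = 8.5
φ = (15.00 − 8.5/1) / 2 = 3.25 mm/h.

φ ≈ 3.25 mm/h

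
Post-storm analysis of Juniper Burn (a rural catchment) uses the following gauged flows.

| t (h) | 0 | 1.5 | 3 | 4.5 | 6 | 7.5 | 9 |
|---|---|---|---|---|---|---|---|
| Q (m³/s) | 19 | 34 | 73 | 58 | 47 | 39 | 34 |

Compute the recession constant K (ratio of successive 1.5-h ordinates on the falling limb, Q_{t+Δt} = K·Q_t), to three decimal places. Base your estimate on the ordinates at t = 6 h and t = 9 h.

K ≈ 0.851

Using the recession-limb readings at t = 6 h and t = 9 h: Q falls from 47 to 34 m³/s over 2 intervals.
K = (Q₂/Q₁)^(1/2) = (34/47)^(1/2) = 0.851.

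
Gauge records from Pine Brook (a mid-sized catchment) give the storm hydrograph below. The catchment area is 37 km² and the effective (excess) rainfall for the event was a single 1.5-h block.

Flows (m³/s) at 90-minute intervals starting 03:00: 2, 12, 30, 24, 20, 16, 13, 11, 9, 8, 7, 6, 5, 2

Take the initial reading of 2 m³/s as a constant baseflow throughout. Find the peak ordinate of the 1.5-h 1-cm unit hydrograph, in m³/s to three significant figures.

Direct runoff: 0.0, 10.0, 28.0, 22.0, 18.0, 14.0, 11.0, 9.0, 7.0, 6.0, 5.0, 4.0, 3.0, 0.0 m³/s; ΣQ_DR = 137.0 m³/s, peak = 28.0 m³/s.
Runoff depth d = ΣQ_DR·Δt / A = 137.0 × 5400 / (37 km²) = 19.99 mm.
The 1-cm UH is the DRH scaled by (10 mm)/d, so U_p = 28.0 × 10/19.99 = 14.0 m³/s.

U_p ≈ 14.0 m³/s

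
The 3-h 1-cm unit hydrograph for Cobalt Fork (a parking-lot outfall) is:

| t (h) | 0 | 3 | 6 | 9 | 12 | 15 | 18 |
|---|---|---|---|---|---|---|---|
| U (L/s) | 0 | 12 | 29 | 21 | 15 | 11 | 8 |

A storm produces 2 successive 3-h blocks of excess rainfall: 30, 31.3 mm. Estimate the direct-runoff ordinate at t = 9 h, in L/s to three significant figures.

By discrete convolution, Q_j = Σ (P_i / 10 mm) · U_{j−i}.
At t = 9 h (j=3): Q = (30/10)·21 + (31.3/10)·29 = 154 L/s.

Q ≈ 154 L/s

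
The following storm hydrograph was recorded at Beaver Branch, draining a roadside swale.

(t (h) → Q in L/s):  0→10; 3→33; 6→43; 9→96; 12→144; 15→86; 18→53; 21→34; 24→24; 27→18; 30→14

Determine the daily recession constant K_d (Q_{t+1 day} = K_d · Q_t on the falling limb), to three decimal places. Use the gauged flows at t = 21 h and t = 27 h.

Between t = 21 h and t = 27 h the flow falls from 34 to 18 L/s over 2×3 h = 6 h.
Per-interval ratio K = (18/34)^(1/2) = 0.7276; K_d = K^(24/3) = 0.079.

K_d ≈ 0.079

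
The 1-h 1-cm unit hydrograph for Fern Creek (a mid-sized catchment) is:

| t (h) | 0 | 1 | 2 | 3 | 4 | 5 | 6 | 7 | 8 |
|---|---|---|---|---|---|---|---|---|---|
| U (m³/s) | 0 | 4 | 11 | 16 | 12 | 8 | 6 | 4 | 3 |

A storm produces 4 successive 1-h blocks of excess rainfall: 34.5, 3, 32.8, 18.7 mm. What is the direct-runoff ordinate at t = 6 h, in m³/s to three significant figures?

Q ≈ 92.4 m³/s

By discrete convolution, Q_j = Σ (P_i / 10 mm) · U_{j−i}.
At t = 6 h (j=6): Q = (34.5/10)·6 + (3/10)·8 + (32.8/10)·12 + (18.7/10)·16 = 92.4 m³/s.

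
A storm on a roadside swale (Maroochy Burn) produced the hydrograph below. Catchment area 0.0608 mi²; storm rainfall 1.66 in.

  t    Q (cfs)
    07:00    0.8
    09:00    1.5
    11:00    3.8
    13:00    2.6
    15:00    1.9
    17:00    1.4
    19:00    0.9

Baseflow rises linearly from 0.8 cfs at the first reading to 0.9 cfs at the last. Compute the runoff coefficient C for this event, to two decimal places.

C ≈ 0.21

ΣQ_DR = 6.950 cfs; V = ΣQ_DR·Δt = 50040 ft³.
Runoff depth d = V / A = 0.3543 in.
C = d / P = 0.3543 / 1.66 = 0.21.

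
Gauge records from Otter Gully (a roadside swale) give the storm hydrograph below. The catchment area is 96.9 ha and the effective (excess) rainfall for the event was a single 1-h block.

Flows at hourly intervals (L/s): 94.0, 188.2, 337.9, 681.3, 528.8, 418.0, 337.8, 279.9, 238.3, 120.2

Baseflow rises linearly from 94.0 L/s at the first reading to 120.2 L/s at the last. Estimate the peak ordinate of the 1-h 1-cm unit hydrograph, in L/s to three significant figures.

U_p ≈ 723 L/s

Direct runoff: 0.00, 91.29, 238.08, 578.57, 423.16, 309.44, 226.33, 165.52, 121.01, 0.00 L/s; ΣQ_DR = 2153 L/s, peak = 578.57 L/s.
Runoff depth d = ΣQ_DR·Δt / A = 2153 × 3600 / (96.9 ha) = 8.000 mm.
The 1-cm UH is the DRH scaled by (10 mm)/d, so U_p = 578.57 × 10/8.000 = 723 L/s.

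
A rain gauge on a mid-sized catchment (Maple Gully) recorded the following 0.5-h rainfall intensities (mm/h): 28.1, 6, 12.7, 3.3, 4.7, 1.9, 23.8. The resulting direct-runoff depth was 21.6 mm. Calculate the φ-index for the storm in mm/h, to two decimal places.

φ ≈ 7.13 mm/h

Only the 3 blocks with intensity above φ contribute runoff: 28.1, 12.7, 23.8 mm/h.
Σ(I−φ)·Δt = d  ⇒  (28.1+12.7+23.8 − 3φ)·0.5 = 21.6
φ = (64.60 − 21.6/0.5) / 3 = 7.13 mm/h.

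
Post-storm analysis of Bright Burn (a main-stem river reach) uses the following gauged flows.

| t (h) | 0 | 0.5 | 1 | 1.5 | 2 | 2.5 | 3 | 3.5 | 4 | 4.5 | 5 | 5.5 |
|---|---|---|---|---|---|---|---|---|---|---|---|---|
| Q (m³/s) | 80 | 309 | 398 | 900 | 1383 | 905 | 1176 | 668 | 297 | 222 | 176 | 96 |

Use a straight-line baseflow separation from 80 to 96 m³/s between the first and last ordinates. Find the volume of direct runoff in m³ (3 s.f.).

V ≈ 1.00 × 10^7 m³

Direct-runoff ordinates (Q − Q_b): 0.00, 227.55, 315.09, 815.64, 1297.18, 817.73, 1087.27, 577.82, 205.36, 128.91, 81.45, 0.00 m³/s.
ΣQ_DR = 5554 m³/s.
With Δt = 0.5 h = 1800 s, V = ΣQ_DR · Δt = 5554 × 1800 = 1.00 × 10^7 m³.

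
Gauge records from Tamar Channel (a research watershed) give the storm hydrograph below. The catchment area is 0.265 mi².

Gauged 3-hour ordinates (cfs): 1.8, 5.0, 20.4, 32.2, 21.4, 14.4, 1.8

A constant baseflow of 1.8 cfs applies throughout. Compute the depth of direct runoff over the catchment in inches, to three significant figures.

Direct runoff: 0.0, 3.2, 18.6, 30.4, 19.6, 12.6, 0.0 cfs; ΣQ_DR = 84.40 cfs.
V = ΣQ_DR · Δt = 84.40 × 10800 s = 9.115 × 10^5 ft³.
Over A = 0.265 mi², depth = V / A = 1.48 in.

d ≈ 1.48 in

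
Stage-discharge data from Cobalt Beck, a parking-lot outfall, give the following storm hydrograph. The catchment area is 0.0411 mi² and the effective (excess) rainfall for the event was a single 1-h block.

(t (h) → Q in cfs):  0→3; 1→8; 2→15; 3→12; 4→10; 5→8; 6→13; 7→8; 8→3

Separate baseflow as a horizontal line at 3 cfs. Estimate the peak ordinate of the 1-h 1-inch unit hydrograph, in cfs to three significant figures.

U_p ≈ 6.01 cfs

Direct runoff: 0.0, 5.0, 12.0, 9.0, 7.0, 5.0, 10.0, 5.0, 0.0 cfs; ΣQ_DR = 53.00 cfs, peak = 12.0 cfs.
Runoff depth d = ΣQ_DR·Δt / A = 53.00 × 3600 / (0.0411 mi²) = 1.998 in.
The 1-inch UH is the DRH scaled by (1 in)/d, so U_p = 12.0 × 1/1.998 = 6.01 cfs.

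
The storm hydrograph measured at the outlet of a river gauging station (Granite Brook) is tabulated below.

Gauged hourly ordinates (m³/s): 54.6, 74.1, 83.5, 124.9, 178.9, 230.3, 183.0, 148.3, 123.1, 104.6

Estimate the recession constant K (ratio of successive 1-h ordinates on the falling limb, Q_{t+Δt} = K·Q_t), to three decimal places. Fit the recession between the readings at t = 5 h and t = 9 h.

Using the recession-limb readings at t = 5 h and t = 9 h: Q falls from 230.3 to 104.6 m³/s over 4 intervals.
K = (Q₂/Q₁)^(1/4) = (104.6/230.3)^(1/4) = 0.821.

K ≈ 0.821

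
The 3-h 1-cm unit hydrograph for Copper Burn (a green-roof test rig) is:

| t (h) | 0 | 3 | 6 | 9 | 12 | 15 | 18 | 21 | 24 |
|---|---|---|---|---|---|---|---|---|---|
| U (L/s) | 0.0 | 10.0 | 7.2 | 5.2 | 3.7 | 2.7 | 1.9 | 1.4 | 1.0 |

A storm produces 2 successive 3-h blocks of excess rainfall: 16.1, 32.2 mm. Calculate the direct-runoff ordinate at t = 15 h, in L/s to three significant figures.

Q ≈ 16.3 L/s

By discrete convolution, Q_j = Σ (P_i / 10 mm) · U_{j−i}.
At t = 15 h (j=5): Q = (16.1/10)·2.7 + (32.2/10)·3.7 = 16.3 L/s.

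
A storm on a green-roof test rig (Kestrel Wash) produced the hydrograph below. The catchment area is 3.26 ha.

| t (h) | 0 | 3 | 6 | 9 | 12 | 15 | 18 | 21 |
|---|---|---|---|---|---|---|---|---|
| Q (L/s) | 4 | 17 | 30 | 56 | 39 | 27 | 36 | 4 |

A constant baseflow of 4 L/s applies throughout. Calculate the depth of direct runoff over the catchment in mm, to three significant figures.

Direct runoff: 0.0, 13.0, 26.0, 52.0, 35.0, 23.0, 32.0, 0.0 L/s; ΣQ_DR = 181.0 L/s.
V = ΣQ_DR · Δt = 181.0 × 10800 s = 1.955 × 10^6 L.
Over A = 3.26 ha, depth = V / A = 60.0 mm.

d ≈ 60.0 mm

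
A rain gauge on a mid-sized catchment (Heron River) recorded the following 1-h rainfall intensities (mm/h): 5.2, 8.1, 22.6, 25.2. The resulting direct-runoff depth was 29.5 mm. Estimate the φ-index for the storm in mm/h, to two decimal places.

φ ≈ 9.15 mm/h

Only the 2 blocks with intensity above φ contribute runoff: 22.6, 25.2 mm/h.
Σ(I−φ)·Δt = d  ⇒  (22.6+25.2 − 2φ)·1 = 29.5
φ = (47.80 − 29.5/1) / 2 = 9.15 mm/h.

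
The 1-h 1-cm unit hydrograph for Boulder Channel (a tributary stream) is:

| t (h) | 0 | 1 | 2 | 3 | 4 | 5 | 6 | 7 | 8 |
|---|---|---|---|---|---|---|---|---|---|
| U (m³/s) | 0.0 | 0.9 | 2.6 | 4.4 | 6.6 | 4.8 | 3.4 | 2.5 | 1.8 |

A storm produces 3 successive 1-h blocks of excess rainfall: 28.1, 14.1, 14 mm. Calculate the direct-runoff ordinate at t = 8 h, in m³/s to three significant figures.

Q ≈ 13.3 m³/s

By discrete convolution, Q_j = Σ (P_i / 10 mm) · U_{j−i}.
At t = 8 h (j=8): Q = (28.1/10)·1.8 + (14.1/10)·2.5 + (14/10)·3.4 = 13.3 m³/s.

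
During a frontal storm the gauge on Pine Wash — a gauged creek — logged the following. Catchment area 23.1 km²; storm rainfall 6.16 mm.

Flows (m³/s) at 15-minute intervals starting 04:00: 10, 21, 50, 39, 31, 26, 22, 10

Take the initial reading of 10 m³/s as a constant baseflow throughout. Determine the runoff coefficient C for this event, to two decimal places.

C ≈ 0.82

ΣQ_DR = 129.0 m³/s; V = ΣQ_DR·Δt = 1.161 × 10^5 m³.
Runoff depth d = V / A = 5.026 mm.
C = d / P = 5.026 / 6.16 = 0.82.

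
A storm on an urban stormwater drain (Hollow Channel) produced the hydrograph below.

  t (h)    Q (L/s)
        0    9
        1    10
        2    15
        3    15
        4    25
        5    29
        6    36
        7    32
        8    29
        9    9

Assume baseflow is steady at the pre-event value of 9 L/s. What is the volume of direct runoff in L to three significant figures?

V ≈ 4.28 × 10^5 L

Direct-runoff ordinates (Q − Q_b): 0.0, 1.0, 6.0, 6.0, 16.0, 20.0, 27.0, 23.0, 20.0, 0.0 L/s.
ΣQ_DR = 119.0 L/s.
With Δt = 1 h = 3600 s, V = ΣQ_DR · Δt = 119.0 × 3600 = 4.28 × 10^5 L.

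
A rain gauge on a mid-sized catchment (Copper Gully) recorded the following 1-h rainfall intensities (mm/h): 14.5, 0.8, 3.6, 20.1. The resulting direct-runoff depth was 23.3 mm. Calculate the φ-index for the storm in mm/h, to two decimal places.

φ ≈ 5.65 mm/h

Only the 2 blocks with intensity above φ contribute runoff: 14.5, 20.1 mm/h.
Σ(I−φ)·Δt = d  ⇒  (14.5+20.1 − 2φ)·1 = 23.3
φ = (34.60 − 23.3/1) / 2 = 5.65 mm/h.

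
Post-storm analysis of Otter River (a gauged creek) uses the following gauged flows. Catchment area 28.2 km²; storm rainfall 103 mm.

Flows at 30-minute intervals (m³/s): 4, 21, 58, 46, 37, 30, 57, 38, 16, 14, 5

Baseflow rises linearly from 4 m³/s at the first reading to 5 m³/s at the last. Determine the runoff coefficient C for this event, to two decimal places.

C ≈ 0.17

ΣQ_DR = 276.5 m³/s; V = ΣQ_DR·Δt = 4.977 × 10^5 m³.
Runoff depth d = V / A = 17.65 mm.
C = d / P = 17.65 / 103 = 0.17.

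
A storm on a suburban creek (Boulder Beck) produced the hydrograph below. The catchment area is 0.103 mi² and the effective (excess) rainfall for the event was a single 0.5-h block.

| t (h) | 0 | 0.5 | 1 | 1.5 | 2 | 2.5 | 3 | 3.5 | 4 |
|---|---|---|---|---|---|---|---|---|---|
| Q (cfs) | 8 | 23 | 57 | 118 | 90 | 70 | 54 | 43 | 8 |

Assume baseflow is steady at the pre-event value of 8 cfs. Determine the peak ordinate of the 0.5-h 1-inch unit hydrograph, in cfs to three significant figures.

Direct runoff: 0.0, 15.0, 49.0, 110.0, 82.0, 62.0, 46.0, 35.0, 0.0 cfs; ΣQ_DR = 399.0 cfs, peak = 110.0 cfs.
Runoff depth d = ΣQ_DR·Δt / A = 399.0 × 1800 / (0.103 mi²) = 3.001 in.
The 1-inch UH is the DRH scaled by (1 in)/d, so U_p = 110.0 × 1/3.001 = 36.6 cfs.

U_p ≈ 36.6 cfs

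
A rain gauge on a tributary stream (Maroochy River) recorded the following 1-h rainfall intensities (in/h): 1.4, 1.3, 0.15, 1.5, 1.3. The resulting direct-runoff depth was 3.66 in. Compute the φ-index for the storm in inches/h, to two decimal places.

Only the 4 blocks with intensity above φ contribute runoff: 1.4, 1.3, 1.5, 1.3 in/h.
Σ(I−φ)·Δt = d  ⇒  (1.4+1.3+1.5+1.3 − 4φ)·1 = 3.66
φ = (5.500 − 3.66/1) / 4 = 0.46 in/h.

φ ≈ 0.46 in/h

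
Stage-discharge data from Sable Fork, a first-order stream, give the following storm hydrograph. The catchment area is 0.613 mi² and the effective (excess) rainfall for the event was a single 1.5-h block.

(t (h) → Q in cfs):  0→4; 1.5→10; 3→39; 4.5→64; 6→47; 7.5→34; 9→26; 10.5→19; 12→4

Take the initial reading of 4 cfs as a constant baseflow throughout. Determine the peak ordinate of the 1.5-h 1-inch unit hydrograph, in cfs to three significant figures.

Direct runoff: 0.0, 6.0, 35.0, 60.0, 43.0, 30.0, 22.0, 15.0, 0.0 cfs; ΣQ_DR = 211.0 cfs, peak = 60.0 cfs.
Runoff depth d = ΣQ_DR·Δt / A = 211.0 × 5400 / (0.613 mi²) = 0.8001 in.
The 1-inch UH is the DRH scaled by (1 in)/d, so U_p = 60.0 × 1/0.8001 = 75.0 cfs.

U_p ≈ 75.0 cfs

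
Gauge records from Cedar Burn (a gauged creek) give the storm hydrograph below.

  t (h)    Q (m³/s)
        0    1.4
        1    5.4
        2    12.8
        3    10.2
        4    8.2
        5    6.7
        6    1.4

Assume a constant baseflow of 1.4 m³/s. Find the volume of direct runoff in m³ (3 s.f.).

V ≈ 1.31 × 10^5 m³

Direct-runoff ordinates (Q − Q_b): 0.0, 4.0, 11.4, 8.8, 6.8, 5.3, 0.0 m³/s.
ΣQ_DR = 36.30 m³/s.
With Δt = 1 h = 3600 s, V = ΣQ_DR · Δt = 36.30 × 3600 = 1.31 × 10^5 m³.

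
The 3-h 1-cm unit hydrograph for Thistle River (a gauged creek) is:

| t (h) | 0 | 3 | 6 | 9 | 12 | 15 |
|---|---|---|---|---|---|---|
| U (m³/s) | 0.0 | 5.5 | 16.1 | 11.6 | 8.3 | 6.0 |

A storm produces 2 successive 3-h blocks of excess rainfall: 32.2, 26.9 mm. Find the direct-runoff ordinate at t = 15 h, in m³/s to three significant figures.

Q ≈ 41.6 m³/s

By discrete convolution, Q_j = Σ (P_i / 10 mm) · U_{j−i}.
At t = 15 h (j=5): Q = (32.2/10)·6.0 + (26.9/10)·8.3 = 41.6 m³/s.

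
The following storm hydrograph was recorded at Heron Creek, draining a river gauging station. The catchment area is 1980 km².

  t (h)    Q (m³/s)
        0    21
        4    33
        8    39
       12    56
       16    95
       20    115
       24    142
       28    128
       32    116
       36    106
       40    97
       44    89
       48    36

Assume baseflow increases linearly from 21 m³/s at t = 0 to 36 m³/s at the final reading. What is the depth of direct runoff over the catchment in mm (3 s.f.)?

Direct runoff: 0.00, 10.75, 15.50, 31.25, 69.00, 87.75, 113.50, 98.25, 85.00, 73.75, 63.50, 54.25, 0.00 m³/s; ΣQ_DR = 702.5 m³/s.
V = ΣQ_DR · Δt = 702.5 × 14400 s = 1.012 × 10^7 m³.
Over A = 1980 km², depth = V / A = 5.11 mm.

d ≈ 5.11 mm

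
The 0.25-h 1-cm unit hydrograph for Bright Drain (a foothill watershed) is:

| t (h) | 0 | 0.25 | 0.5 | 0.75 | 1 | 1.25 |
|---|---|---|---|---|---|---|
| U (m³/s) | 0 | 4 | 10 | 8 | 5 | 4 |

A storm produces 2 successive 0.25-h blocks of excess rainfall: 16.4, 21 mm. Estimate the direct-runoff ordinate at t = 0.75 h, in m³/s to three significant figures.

Q ≈ 34.1 m³/s

By discrete convolution, Q_j = Σ (P_i / 10 mm) · U_{j−i}.
At t = 0.75 h (j=3): Q = (16.4/10)·8 + (21/10)·10 = 34.1 m³/s.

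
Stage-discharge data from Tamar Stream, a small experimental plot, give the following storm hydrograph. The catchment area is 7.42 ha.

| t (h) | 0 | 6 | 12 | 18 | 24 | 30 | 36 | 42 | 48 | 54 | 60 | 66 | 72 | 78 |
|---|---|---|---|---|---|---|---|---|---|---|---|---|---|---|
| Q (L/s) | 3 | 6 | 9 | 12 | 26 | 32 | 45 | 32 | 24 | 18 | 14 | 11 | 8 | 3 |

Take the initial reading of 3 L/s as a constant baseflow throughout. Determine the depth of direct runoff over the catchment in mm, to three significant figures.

d ≈ 58.5 mm

Direct runoff: 0.0, 3.0, 6.0, 9.0, 23.0, 29.0, 42.0, 29.0, 21.0, 15.0, 11.0, 8.0, 5.0, 0.0 L/s; ΣQ_DR = 201.0 L/s.
V = ΣQ_DR · Δt = 201.0 × 21600 s = 4.342 × 10^6 L.
Over A = 7.42 ha, depth = V / A = 58.5 mm.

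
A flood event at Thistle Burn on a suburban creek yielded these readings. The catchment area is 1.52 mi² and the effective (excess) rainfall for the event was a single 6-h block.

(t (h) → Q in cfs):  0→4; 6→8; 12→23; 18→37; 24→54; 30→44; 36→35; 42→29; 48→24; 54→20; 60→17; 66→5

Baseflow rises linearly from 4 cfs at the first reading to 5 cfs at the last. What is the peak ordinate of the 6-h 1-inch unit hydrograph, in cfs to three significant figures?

U_p ≈ 33.0 cfs

Direct runoff: 0.00, 3.91, 18.82, 32.73, 49.64, 39.55, 30.45, 24.36, 19.27, 15.18, 12.09, 0.00 cfs; ΣQ_DR = 246.0 cfs, peak = 49.64 cfs.
Runoff depth d = ΣQ_DR·Δt / A = 246.0 × 21600 / (1.52 mi²) = 1.505 in.
The 1-inch UH is the DRH scaled by (1 in)/d, so U_p = 49.64 × 1/1.505 = 33.0 cfs.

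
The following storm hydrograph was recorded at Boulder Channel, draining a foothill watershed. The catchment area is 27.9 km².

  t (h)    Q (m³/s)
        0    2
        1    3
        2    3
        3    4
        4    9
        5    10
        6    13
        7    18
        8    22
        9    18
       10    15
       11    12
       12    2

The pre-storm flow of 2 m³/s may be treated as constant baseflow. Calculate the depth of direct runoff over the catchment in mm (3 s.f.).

d ≈ 13.5 mm

Direct runoff: 0.0, 1.0, 1.0, 2.0, 7.0, 8.0, 11.0, 16.0, 20.0, 16.0, 13.0, 10.0, 0.0 m³/s; ΣQ_DR = 105.0 m³/s.
V = ΣQ_DR · Δt = 105.0 × 3600 s = 3.780 × 10^5 m³.
Over A = 27.9 km², depth = V / A = 13.5 mm.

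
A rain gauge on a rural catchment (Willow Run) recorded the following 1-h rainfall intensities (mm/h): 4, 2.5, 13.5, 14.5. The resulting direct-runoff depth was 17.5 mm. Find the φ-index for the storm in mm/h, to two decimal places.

Only the 2 blocks with intensity above φ contribute runoff: 13.5, 14.5 mm/h.
Σ(I−φ)·Δt = d  ⇒  (13.5+14.5 − 2φ)·1 = 17.5
φ = (28.00 − 17.5/1) / 2 = 5.25 mm/h.

φ ≈ 5.25 mm/h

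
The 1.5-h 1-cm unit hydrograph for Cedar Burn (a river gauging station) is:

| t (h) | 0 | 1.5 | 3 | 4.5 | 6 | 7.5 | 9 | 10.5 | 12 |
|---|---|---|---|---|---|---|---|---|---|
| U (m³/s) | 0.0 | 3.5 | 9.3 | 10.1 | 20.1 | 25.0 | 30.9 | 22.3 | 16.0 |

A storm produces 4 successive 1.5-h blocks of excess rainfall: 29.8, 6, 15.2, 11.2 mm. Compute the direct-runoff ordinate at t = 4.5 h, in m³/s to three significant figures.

Q ≈ 41.0 m³/s

By discrete convolution, Q_j = Σ (P_i / 10 mm) · U_{j−i}.
At t = 4.5 h (j=3): Q = (29.8/10)·10.1 + (6/10)·9.3 + (15.2/10)·3.5 + (11.2/10)·0.0 = 41.0 m³/s.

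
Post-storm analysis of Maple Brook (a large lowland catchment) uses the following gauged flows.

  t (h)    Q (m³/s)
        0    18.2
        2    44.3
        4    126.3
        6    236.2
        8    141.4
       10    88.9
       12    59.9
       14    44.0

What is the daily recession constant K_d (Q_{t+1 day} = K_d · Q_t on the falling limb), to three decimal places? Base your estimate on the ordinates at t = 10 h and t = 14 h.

K_d ≈ 0.015

Between t = 10 h and t = 14 h the flow falls from 88.9 to 44.0 m³/s over 2×2 h = 4 h.
Per-interval ratio K = (44.0/88.9)^(1/2) = 0.7035; K_d = K^(24/2) = 0.015.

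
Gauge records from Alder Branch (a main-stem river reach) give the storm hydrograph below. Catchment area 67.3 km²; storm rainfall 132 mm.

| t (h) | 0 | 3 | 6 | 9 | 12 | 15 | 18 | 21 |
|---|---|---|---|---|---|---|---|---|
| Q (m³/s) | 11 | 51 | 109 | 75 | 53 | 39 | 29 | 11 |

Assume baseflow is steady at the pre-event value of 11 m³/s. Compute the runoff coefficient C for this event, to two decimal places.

C ≈ 0.35

ΣQ_DR = 290.0 m³/s; V = ΣQ_DR·Δt = 3.132 × 10^6 m³.
Runoff depth d = V / A = 46.54 mm.
C = d / P = 46.54 / 132 = 0.35.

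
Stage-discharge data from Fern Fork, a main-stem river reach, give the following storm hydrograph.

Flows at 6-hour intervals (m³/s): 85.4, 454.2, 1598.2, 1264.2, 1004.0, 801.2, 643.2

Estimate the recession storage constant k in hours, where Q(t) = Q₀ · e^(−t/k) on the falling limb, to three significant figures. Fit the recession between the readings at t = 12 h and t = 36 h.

On the falling limb, Q drops from 1598.2 to 643.2 m³/s between t = 12 h and t = 36 h (Δt = 24 h).
k = −Δt / ln(Q₂/Q₁) = −24 / ln(643.2/1598.2) = 26.4 h.

k ≈ 26.4 h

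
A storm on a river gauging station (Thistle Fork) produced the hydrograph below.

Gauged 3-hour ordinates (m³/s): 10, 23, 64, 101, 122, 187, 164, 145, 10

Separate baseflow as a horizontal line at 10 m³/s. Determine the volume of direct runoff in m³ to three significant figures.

Direct-runoff ordinates (Q − Q_b): 0.0, 13.0, 54.0, 91.0, 112.0, 177.0, 154.0, 135.0, 0.0 m³/s.
ΣQ_DR = 736.0 m³/s.
With Δt = 3 h = 10800 s, V = ΣQ_DR · Δt = 736.0 × 10800 = 7.95 × 10^6 m³.

V ≈ 7.95 × 10^6 m³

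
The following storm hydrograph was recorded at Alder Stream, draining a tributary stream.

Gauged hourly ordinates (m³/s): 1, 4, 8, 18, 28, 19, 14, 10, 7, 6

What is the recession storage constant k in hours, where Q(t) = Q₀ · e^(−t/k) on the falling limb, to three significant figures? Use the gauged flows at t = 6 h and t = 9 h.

On the falling limb, Q drops from 14 to 6 m³/s between t = 6 h and t = 9 h (Δt = 3 h).
k = −Δt / ln(Q₂/Q₁) = −3 / ln(6/14) = 3.54 h.

k ≈ 3.54 h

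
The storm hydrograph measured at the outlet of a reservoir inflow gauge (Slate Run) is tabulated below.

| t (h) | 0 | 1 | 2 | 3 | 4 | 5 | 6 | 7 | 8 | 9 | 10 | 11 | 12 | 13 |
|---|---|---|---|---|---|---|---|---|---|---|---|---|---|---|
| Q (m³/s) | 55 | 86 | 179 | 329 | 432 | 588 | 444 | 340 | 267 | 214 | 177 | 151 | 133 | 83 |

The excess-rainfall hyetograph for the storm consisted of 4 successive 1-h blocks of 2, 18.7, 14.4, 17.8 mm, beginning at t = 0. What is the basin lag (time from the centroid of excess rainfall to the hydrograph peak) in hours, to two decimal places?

Centroid of excess rainfall: t_c = Σ P_i·t̄_i / ΣP_i = 2.4074 h (block centres at 0.5, 1.5, 2.5, 3.5 h).
Hydrograph peak occurs at t = 5 h, so basin lag t_L = 5 − 2.4074 = 2.59 h.

t_L ≈ 2.59 h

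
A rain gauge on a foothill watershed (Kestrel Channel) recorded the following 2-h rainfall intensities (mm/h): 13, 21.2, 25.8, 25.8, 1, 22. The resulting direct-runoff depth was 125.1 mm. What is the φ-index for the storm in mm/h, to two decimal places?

φ ≈ 9.05 mm/h

Only the 5 blocks with intensity above φ contribute runoff: 13, 21.2, 25.8, 25.8, 22 mm/h.
Σ(I−φ)·Δt = d  ⇒  (13+21.2+25.8+25.8+22 − 5φ)·2 = 125.1
φ = (107.8 − 125.1/2) / 5 = 9.05 mm/h.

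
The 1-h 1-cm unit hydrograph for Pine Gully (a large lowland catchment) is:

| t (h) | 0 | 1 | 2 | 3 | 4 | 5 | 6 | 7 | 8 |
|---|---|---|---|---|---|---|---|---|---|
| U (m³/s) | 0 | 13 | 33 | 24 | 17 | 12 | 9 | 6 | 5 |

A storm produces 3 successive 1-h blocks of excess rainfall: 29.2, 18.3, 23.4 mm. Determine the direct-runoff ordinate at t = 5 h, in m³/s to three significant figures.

Q ≈ 122 m³/s

By discrete convolution, Q_j = Σ (P_i / 10 mm) · U_{j−i}.
At t = 5 h (j=5): Q = (29.2/10)·12 + (18.3/10)·17 + (23.4/10)·24 = 122 m³/s.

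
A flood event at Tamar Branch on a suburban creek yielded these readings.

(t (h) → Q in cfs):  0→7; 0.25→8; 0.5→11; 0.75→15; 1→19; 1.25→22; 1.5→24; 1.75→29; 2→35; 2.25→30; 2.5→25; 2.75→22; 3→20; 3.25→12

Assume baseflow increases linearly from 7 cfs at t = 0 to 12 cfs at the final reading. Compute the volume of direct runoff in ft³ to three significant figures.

V ≈ 1.31 × 10^5 ft³

Direct-runoff ordinates (Q − Q_b): 0.00, 0.62, 3.23, 6.85, 10.46, 13.08, 14.69, 19.31, 24.92, 19.54, 14.15, 10.77, 8.38, 0.00 cfs.
ΣQ_DR = 146.0 cfs.
With Δt = 0.25 h = 900 s, V = ΣQ_DR · Δt = 146.0 × 900 = 1.31 × 10^5 ft³.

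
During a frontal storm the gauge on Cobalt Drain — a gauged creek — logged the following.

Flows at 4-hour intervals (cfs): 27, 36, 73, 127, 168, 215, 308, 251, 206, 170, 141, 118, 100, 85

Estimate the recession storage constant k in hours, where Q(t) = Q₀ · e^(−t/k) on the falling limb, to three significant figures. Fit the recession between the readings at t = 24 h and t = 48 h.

k ≈ 21.3 h

On the falling limb, Q drops from 308 to 100 cfs between t = 24 h and t = 48 h (Δt = 24 h).
k = −Δt / ln(Q₂/Q₁) = −24 / ln(100/308) = 21.3 h.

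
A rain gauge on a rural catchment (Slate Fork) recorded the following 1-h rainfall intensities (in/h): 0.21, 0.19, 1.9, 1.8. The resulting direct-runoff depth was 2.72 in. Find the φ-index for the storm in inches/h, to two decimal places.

Only the 2 blocks with intensity above φ contribute runoff: 1.9, 1.8 in/h.
Σ(I−φ)·Δt = d  ⇒  (1.9+1.8 − 2φ)·1 = 2.72
φ = (3.700 − 2.72/1) / 2 = 0.49 in/h.

φ ≈ 0.49 in/h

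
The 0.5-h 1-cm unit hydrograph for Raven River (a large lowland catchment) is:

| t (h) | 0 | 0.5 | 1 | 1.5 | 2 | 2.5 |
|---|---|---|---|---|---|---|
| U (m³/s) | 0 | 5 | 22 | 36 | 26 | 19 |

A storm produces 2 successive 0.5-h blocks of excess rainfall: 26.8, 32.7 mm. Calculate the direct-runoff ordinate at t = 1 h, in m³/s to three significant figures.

By discrete convolution, Q_j = Σ (P_i / 10 mm) · U_{j−i}.
At t = 1 h (j=2): Q = (26.8/10)·22 + (32.7/10)·5 = 75.3 m³/s.

Q ≈ 75.3 m³/s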